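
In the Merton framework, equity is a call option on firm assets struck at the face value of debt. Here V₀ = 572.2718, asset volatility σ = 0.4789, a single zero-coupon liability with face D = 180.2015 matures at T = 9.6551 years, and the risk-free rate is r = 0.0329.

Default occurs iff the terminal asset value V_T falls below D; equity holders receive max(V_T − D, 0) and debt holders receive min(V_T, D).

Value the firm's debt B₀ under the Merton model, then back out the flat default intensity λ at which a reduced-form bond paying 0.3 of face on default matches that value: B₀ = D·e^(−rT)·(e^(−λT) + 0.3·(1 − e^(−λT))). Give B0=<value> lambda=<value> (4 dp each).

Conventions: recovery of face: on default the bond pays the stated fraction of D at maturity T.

B0=102.0461 lambda=0.0395

Work the structural quantities from V₀ = 572.2718 against face 180.2015:
d₁ = [ln(V₀/D) + (r + σ²/2)T] / (σ√T)
   = [ln(572.2718/180.2015) + (0.0329 + 0.5·0.4789²)·9.6551] / (0.4789·√9.6551)
   = [1.155538 + 1.424828] / 1.488070 = 1.734036
d₂ = d₁ − σ√T = 1.734036 − 1.488070 = 0.245967
N(d₁) = 0.958544,  N(d₂) = 0.597146,  e^(−rT) = 0.727855
E₀ = V₀·N(d₁) − D·e^(−rT)·N(d₂)
   = 572.2718·0.958544 − 180.2015·0.727855·0.597146 = 470.225745
B₀ = V₀ − E₀ = 572.2718 − 470.225745 = 102.046055
e^(−λT) = (B₀·e^(rT)/D − 0.3)/(1 − 0.3) = (102.0461·1.373899/180.2015 − 0.3)/0.7 = 0.68289109
λ = −ln(0.68289109)/9.6551 = 0.039504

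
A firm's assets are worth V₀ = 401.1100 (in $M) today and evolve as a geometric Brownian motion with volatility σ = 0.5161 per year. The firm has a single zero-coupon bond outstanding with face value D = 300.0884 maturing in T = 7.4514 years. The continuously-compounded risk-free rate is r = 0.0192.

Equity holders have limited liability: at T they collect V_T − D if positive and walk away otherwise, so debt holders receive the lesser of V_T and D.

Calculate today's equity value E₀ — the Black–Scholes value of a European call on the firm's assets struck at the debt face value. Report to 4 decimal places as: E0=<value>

With assets at 401.1100 and a single debt payment of 300.0884 at 7.4514 years:
d₁ = [ln(V₀/D) + (r + σ²/2)T] / (σ√T)
   = [ln(401.1100/300.0884) + (0.0192 + 0.5·0.5161²)·7.4514] / (0.5161·√7.4514)
   = [0.290159 + 1.135441] / 1.408811 = 1.011917
d₂ = d₁ − σ√T = 1.011917 − 1.408811 = -0.396894
N(d₁) = 0.844211,  N(d₂) = 0.345723,  e^(−rT) = 0.866696
E₀ = V₀·N(d₁) − D·e^(−rT)·N(d₂)
   = 401.1100·0.844211 − 300.0884·0.866696·0.345723 = 248.704074

E0=248.7041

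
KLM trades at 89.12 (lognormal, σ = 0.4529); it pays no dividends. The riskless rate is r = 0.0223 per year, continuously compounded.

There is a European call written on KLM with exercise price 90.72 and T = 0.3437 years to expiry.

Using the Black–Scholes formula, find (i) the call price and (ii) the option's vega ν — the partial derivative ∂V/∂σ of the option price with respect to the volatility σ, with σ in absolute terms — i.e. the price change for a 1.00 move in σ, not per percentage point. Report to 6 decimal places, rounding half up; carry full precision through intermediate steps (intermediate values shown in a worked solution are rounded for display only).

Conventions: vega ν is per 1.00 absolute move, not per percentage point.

price = 9.013550
ν = 20.750635

σ√T = 0.4529·√0.3437 = 0.265517
d₁ = (ln(S/K) + (r+σ²/2)T) / (σ√T) = (ln(89.12/90.72) + (0.0223+0.4529²/2)·0.3437) / 0.265517 = (-0.017794 + 0.042914) / 0.265517 = 0.094608
d₂ = d₁ − σ√T = 0.094608 − 0.265517 = -0.170909
e^{−rT} = 0.992365
N(d₁) = 0.537687,  N(d₂) = 0.432148
Call price V = S·N(d₁) − K·e^{−rT}·N(d₂) = 47.918660 − 38.905110 = 9.013550
φ(d₁) = (1/√(2π))·e^{−d₁²/2} = 0.397161
ν = S·φ(d₁)·√T = 20.750635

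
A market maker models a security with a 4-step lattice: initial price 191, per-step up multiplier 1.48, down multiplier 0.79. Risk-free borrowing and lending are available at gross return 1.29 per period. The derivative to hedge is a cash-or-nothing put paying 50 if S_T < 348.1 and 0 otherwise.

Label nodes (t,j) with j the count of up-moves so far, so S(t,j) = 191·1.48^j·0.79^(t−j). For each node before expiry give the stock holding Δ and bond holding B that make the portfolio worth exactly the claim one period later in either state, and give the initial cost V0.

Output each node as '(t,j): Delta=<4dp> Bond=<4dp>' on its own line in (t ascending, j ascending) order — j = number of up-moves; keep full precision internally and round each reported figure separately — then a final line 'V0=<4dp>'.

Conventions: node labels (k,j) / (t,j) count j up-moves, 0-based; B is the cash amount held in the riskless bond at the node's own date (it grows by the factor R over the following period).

Since d<R<u, set p* = (R−d)/(u−d) = 0.7246; price each node as the discounted p*-expectation of its children.
Expiry values: V(4,0)=50.0000, V(4,1)=50.0000, V(4,2)=50.0000, V(4,3)=0.0000, V(4,4)=0.0000
(3,0): S=94.1704. Δ = (V_up−V_dn)/(S_up−S_dn) = (50.0000−50.0000)/(139.3723−74.3947) = 0.0000. V = [p*·50.0000 + (1−p*)·50.0000]/1.29 = 38.7597. B = V − Δ·S = 38.7597.
(3,1): S=176.4206. Δ = (V_up−V_dn)/(S_up−S_dn) = (50.0000−50.0000)/(261.1025−139.3723) = 0.0000. V = [p*·50.0000 + (1−p*)·50.0000]/1.29 = 38.7597. B = V − Δ·S = 38.7597.
(3,2): S=330.5095. Δ = (V_up−V_dn)/(S_up−S_dn) = (0.0000−50.0000)/(489.1540−261.1025) = -0.2192. V = [p*·0.0000 + (1−p*)·50.0000]/1.29 = 10.6730. B = V − Δ·S = 83.1367.
(3,3): S=619.1823. Δ = (V_up−V_dn)/(S_up−S_dn) = (0.0000−0.0000)/(916.3898−489.1540) = 0.0000. V = [p*·0.0000 + (1−p*)·0.0000]/1.29 = 0.0000. B = V − Δ·S = 0.0000.
(2,0): S=119.2031. Δ = (V_up−V_dn)/(S_up−S_dn) = (38.7597−38.7597)/(176.4206−94.1704) = 0.0000. V = [p*·38.7597 + (1−p*)·38.7597]/1.29 = 30.0463. B = V − Δ·S = 30.0463.
(2,1): S=223.3172. Δ = (V_up−V_dn)/(S_up−S_dn) = (10.6730−38.7597)/(330.5095−176.4206) = -0.1823. V = [p*·10.6730 + (1−p*)·38.7597]/1.29 = 14.2690. B = V − Δ·S = 54.9744.
(2,2): S=418.3664. Δ = (V_up−V_dn)/(S_up−S_dn) = (0.0000−10.6730)/(619.1823−330.5095) = -0.0370. V = [p*·0.0000 + (1−p*)·10.6730]/1.29 = 2.2782. B = V − Δ·S = 17.7463.
(1,0): S=150.8900. Δ = (V_up−V_dn)/(S_up−S_dn) = (14.2690−30.0463)/(223.3172−119.2031) = -0.1515. V = [p*·14.2690 + (1−p*)·30.0463]/1.29 = 14.4290. B = V − Δ·S = 37.2947.
(1,1): S=282.6800. Δ = (V_up−V_dn)/(S_up−S_dn) = (2.2782−14.2690)/(418.3664−223.3172) = -0.0615. V = [p*·2.2782 + (1−p*)·14.2690]/1.29 = 4.3256. B = V − Δ·S = 21.7035.
(0,0): S=191.0000. Δ = (V_up−V_dn)/(S_up−S_dn) = (4.3256−14.4290)/(282.6800−150.8900) = -0.0767. V = [p*·4.3256 + (1−p*)·14.4290]/1.29 = 5.5099. B = V − Δ·S = 20.1525.
Sanity check at the root: Δ(0,0)·S0 + B(0,0) reproduces V0 = 5.5099.

(0,0): Delta=-0.0767 Bond=20.1525
(1,0): Delta=-0.1515 Bond=37.2947
(1,1): Delta=-0.0615 Bond=21.7035
(2,0): Delta=0.0000 Bond=30.0463
(2,1): Delta=-0.1823 Bond=54.9744
(2,2): Delta=-0.0370 Bond=17.7463
(3,0): Delta=0.0000 Bond=38.7597
(3,1): Delta=0.0000 Bond=38.7597
(3,2): Delta=-0.2192 Bond=83.1367
(3,3): Delta=0.0000 Bond=0.0000
V0=5.5099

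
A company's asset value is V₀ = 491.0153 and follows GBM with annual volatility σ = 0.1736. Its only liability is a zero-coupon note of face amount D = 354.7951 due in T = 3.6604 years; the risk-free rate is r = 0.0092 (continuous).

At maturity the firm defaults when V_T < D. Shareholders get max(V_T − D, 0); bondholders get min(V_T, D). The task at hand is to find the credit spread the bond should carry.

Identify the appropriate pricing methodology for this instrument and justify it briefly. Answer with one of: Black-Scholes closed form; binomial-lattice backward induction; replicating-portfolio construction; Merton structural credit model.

framework: Merton structural credit model

Key observation: the question is about default risk generated by asset-value dynamics against a debt face of 354.7951 — the structural framework prices exactly that.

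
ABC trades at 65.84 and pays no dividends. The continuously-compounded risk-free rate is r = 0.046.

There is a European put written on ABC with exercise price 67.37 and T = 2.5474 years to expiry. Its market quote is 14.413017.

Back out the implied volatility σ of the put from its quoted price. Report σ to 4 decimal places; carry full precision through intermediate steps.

At σ = 0.4390 the Black–Scholes value reproduces the quote:
σ√T = 0.439·√2.5474 = 0.700669
d₁ = (ln(S/K) + (r+σ²/2)T) / (σ√T) = (ln(65.84/67.37) + (0.046+0.439²/2)·2.5474) / 0.700669 = (-0.022972 + 0.362649) / 0.700669 = 0.484789
d₂ = d₁ − σ√T = 0.484789 − 0.700669 = -0.215880
e^{−rT} = 0.889425
N(−d₁) = 0.313913,  N(−d₂) = 0.585459
V = K·e^{−rT}·N(−d₂) − S·N(−d₁) = 35.081047 − 20.668029 = 14.413017 (the observed quote) — the price is monotone increasing in volatility, hence this σ is the only solution

sigma = 0.4390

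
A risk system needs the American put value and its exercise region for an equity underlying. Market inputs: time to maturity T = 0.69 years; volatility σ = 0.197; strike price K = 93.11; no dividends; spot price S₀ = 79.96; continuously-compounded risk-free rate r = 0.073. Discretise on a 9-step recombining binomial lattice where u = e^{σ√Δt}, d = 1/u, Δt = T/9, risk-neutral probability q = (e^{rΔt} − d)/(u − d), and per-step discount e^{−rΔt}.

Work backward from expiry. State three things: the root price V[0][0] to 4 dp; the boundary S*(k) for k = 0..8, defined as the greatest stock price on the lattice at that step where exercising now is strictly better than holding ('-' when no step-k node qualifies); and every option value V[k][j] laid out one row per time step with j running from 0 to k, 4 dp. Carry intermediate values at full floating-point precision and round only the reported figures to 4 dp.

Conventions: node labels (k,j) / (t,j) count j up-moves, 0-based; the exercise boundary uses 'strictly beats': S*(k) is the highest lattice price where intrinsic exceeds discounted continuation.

price = 13.1500
boundary = 79.9600 75.7153 79.9600 75.7153 79.9600 75.7153 79.9600 84.4427 79.9600
tree:
13.1500
17.3947 9.1886
21.4142 13.1500 5.8799
25.2202 17.3947 8.9634 3.2910
28.8242 21.4142 13.1500 5.4587 1.4623
32.2368 25.2202 17.3947 8.6983 2.7313 0.3868
35.4683 28.8242 21.4142 13.1500 4.9630 0.8416 0.0000
38.5283 32.2368 25.2202 17.3947 8.6673 1.8311 0.0000 0.0000
41.4258 35.4683 28.8242 21.4142 13.1500 3.9838 0.0000 0.0000 0.0000
44.1695 38.5283 32.2368 25.2202 17.3947 8.6673 0.0000 0.0000 0.0000 0.0000

params: Δt=0.07667 u=1.05606 d=0.94691 q=0.53779 e^(-rΔt)=0.99442
t_9 payoffs: 44.1695 38.5283 32.2368 25.2202 17.3947 8.6673 0.0000 0.0000 0.0000 0.0000
t_8: node(8,0) S=51.6842 payoff=41.4258 vs cont=40.9062 → 41.4258 [stop]  node(8,1) S=57.6417 payoff=35.4683 vs cont=34.9487 → 35.4683 [stop]  node(8,2) S=64.2858 payoff=28.8242 vs cont=28.3045 → 28.8242 [stop]  node(8,3) S=71.6958 payoff=21.4142 vs cont=20.8945 → 21.4142 [stop]  node(8,4) S=79.9600 payoff=13.1500 vs cont=12.6303 → 13.1500 [stop]  node(8,5) S=89.1767 payoff=3.9333 vs cont=3.9838 → 3.9838 [wait]  node(8,6) S=99.4559 payoff=0.0000 vs cont=0.0000 → 0.0000 [wait]  node(8,7) S=110.9198 payoff=0.0000 vs cont=0.0000 → 0.0000 [wait]  node(8,8) S=123.7052 payoff=0.0000 vs cont=0.0000 → 0.0000 [wait]  ⇒ S*(8)=79.9600
t_7: node(7,0) S=54.5817 payoff=38.5283 vs cont=38.0086 → 38.5283 [stop]  node(7,1) S=60.8732 payoff=32.2368 vs cont=31.7172 → 32.2368 [stop]  node(7,2) S=67.8898 payoff=25.2202 vs cont=24.7005 → 25.2202 [stop]  node(7,3) S=75.7153 payoff=17.3947 vs cont=16.8751 → 17.3947 [stop]  node(7,4) S=84.4427 payoff=8.6673 vs cont=8.1747 → 8.6673 [stop]  node(7,5) S=94.1762 payoff=0.0000 vs cont=1.8311 → 1.8311 [wait]  node(7,6) S=105.0315 payoff=0.0000 vs cont=0.0000 → 0.0000 [wait]  node(7,7) S=117.1382 payoff=0.0000 vs cont=0.0000 → 0.0000 [wait]  ⇒ S*(7)=84.4427
t_6: node(6,0) S=57.6417 payoff=35.4683 vs cont=34.9487 → 35.4683 [stop]  node(6,1) S=64.2858 payoff=28.8242 vs cont=28.3045 → 28.8242 [stop]  node(6,2) S=71.6958 payoff=21.4142 vs cont=20.8945 → 21.4142 [stop]  node(6,3) S=79.9600 payoff=13.1500 vs cont=12.6303 → 13.1500 [stop]  node(6,4) S=89.1767 payoff=3.9333 vs cont=4.9630 → 4.9630 [wait]  node(6,5) S=99.4559 payoff=0.0000 vs cont=0.8416 → 0.8416 [wait]  node(6,6) S=110.9198 payoff=0.0000 vs cont=0.0000 → 0.0000 [wait]  ⇒ S*(6)=79.9600
t_5: node(5,0) S=60.8732 payoff=32.2368 vs cont=31.7172 → 32.2368 [stop]  node(5,1) S=67.8898 payoff=25.2202 vs cont=24.7005 → 25.2202 [stop]  node(5,2) S=75.7153 payoff=17.3947 vs cont=16.8751 → 17.3947 [stop]  node(5,3) S=84.4427 payoff=8.6673 vs cont=8.6983 → 8.6983 [wait]  node(5,4) S=94.1762 payoff=0.0000 vs cont=2.7313 → 2.7313 [wait]  node(5,5) S=105.0315 payoff=0.0000 vs cont=0.3868 → 0.3868 [wait]  ⇒ S*(5)=75.7153
t_4: node(4,0) S=64.2858 payoff=28.8242 vs cont=28.3045 → 28.8242 [stop]  node(4,1) S=71.6958 payoff=21.4142 vs cont=20.8945 → 21.4142 [stop]  node(4,2) S=79.9600 payoff=13.1500 vs cont=12.6470 → 13.1500 [stop]  node(4,3) S=89.1767 payoff=3.9333 vs cont=5.4587 → 5.4587 [wait]  node(4,4) S=99.4559 payoff=0.0000 vs cont=1.4623 → 1.4623 [wait]  ⇒ S*(4)=79.9600
t_3: node(3,0) S=67.8898 payoff=25.2202 vs cont=24.7005 → 25.2202 [stop]  node(3,1) S=75.7153 payoff=17.3947 vs cont=16.8751 → 17.3947 [stop]  node(3,2) S=84.4427 payoff=8.6673 vs cont=8.9634 → 8.9634 [wait]  node(3,3) S=94.1762 payoff=0.0000 vs cont=3.2910 → 3.2910 [wait]  ⇒ S*(3)=75.7153
t_2: node(2,0) S=71.6958 payoff=21.4142 vs cont=20.8945 → 21.4142 [stop]  node(2,1) S=79.9600 payoff=13.1500 vs cont=12.7887 → 13.1500 [stop]  node(2,2) S=89.1767 payoff=3.9333 vs cont=5.8799 → 5.8799 [wait]  ⇒ S*(2)=79.9600
t_1: node(1,0) S=75.7153 payoff=17.3947 vs cont=16.8751 → 17.3947 [stop]  node(1,1) S=84.4427 payoff=8.6673 vs cont=9.1886 → 9.1886 [wait]  ⇒ S*(1)=75.7153
t_0: node(0,0) S=79.9600 payoff=13.1500 vs cont=12.9092 → 13.1500 [stop]  ⇒ S*(0)=79.9600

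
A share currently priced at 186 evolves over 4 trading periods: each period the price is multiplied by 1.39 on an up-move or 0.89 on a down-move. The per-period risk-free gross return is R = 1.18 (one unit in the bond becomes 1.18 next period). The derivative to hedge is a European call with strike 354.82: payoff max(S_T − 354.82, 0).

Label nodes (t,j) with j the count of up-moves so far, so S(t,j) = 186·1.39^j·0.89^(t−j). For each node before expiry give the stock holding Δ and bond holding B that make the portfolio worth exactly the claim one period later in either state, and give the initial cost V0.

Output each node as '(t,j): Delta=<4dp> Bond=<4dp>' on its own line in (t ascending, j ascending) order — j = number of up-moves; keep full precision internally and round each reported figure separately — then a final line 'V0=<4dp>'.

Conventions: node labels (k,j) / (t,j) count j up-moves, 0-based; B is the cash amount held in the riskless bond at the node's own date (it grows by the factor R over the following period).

(0,0): Delta=0.5679 Bond=-70.6371
(1,0): Delta=0.2620 Bond=-32.7115
(1,1): Delta=0.7097 Bond=-120.0223
(2,0): Delta=0.0000 Bond=0.0000
(2,1): Delta=0.3835 Bond=-66.5509
(2,2): Delta=0.8610 Bond=-195.9912
(3,0): Delta=0.0000 Bond=0.0000
(3,1): Delta=0.0000 Bond=0.0000
(3,2): Delta=0.5613 Bond=-135.3967
(3,3): Delta=1.0000 Bond=-300.6949
V0=34.9927

The replicating-portfolio and risk-neutral prices coincide; use p* = (1.18−0.89)/(1.39−0.89) = 0.5800 for the latter.
Terminal payoffs: V(4,0)=0.0000, V(4,1)=0.0000, V(4,2)=0.0000, V(4,3)=89.7574, V(4,4)=339.5199
(3,0): S=131.1242. Δ = (V_up−V_dn)/(S_up−S_dn) = (0.0000−0.0000)/(182.2627−116.7006) = 0.0000. V = [p*·0.0000 + (1−p*)·0.0000]/1.18 = 0.0000. B = V − Δ·S = 0.0000.
(3,1): S=204.7895. Δ = (V_up−V_dn)/(S_up−S_dn) = (0.0000−0.0000)/(284.6575−182.2627) = 0.0000. V = [p*·0.0000 + (1−p*)·0.0000]/1.18 = 0.0000. B = V − Δ·S = 0.0000.
(3,2): S=319.8398. Δ = (V_up−V_dn)/(S_up−S_dn) = (89.7574−0.0000)/(444.5774−284.6575) = 0.5613. V = [p*·89.7574 + (1−p*)·0.0000]/1.18 = 44.1180. B = V − Δ·S = -135.3967.
(3,3): S=499.5251. Δ = (V_up−V_dn)/(S_up−S_dn) = (339.5199−89.7574)/(694.3399−444.5774) = 1.0000. V = [p*·339.5199 + (1−p*)·89.7574]/1.18 = 198.8302. B = V − Δ·S = -300.6949.
(2,0): S=147.3306. Δ = (V_up−V_dn)/(S_up−S_dn) = (0.0000−0.0000)/(204.7895−131.1242) = 0.0000. V = [p*·0.0000 + (1−p*)·0.0000]/1.18 = 0.0000. B = V − Δ·S = 0.0000.
(2,1): S=230.1006. Δ = (V_up−V_dn)/(S_up−S_dn) = (44.1180−0.0000)/(319.8398−204.7895) = 0.3835. V = [p*·44.1180 + (1−p*)·0.0000]/1.18 = 21.6851. B = V − Δ·S = -66.5509.
(2,2): S=359.3706. Δ = (V_up−V_dn)/(S_up−S_dn) = (198.8302−44.1180)/(499.5251−319.8398) = 0.8610. V = [p*·198.8302 + (1−p*)·44.1180]/1.18 = 113.4331. B = V − Δ·S = -195.9912.
(1,0): S=165.5400. Δ = (V_up−V_dn)/(S_up−S_dn) = (21.6851−0.0000)/(230.1006−147.3306) = 0.2620. V = [p*·21.6851 + (1−p*)·0.0000]/1.18 = 10.6588. B = V − Δ·S = -32.7115.
(1,1): S=258.5400. Δ = (V_up−V_dn)/(S_up−S_dn) = (113.4331−21.6851)/(359.3706−230.1006) = 0.7097. V = [p*·113.4331 + (1−p*)·21.6851]/1.18 = 63.4737. B = V − Δ·S = -120.0223.
(0,0): S=186.0000. Δ = (V_up−V_dn)/(S_up−S_dn) = (63.4737−10.6588)/(258.5400−165.5400) = 0.5679. V = [p*·63.4737 + (1−p*)·10.6588]/1.18 = 34.9927. B = V − Δ·S = -70.6371.
As a check, the time-0 holding Δ(0,0)·S0 + B(0,0) comes to 34.9927 — exactly V0.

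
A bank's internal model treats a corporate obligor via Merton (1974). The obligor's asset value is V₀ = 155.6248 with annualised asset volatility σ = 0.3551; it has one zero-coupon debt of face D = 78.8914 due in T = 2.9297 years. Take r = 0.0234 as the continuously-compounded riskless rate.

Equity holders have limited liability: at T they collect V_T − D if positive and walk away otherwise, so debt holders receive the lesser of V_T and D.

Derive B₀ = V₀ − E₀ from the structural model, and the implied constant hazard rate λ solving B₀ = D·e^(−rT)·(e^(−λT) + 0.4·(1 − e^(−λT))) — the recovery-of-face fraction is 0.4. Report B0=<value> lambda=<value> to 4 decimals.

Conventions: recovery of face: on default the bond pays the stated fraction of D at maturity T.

Equity is a call on the firm's assets struck at D = 78.8914:
d₁ = [ln(V₀/D) + (r + σ²/2)T] / (σ√T)
   = [ln(155.6248/78.8914) + (0.0234 + 0.5·0.3551²)·2.9297] / (0.3551·√2.9297)
   = [0.679376 + 0.253267] / 0.607802 = 1.534451
d₂ = d₁ − σ√T = 1.534451 − 0.607802 = 0.926649
N(d₁) = 0.937541,  N(d₂) = 0.822945,  e^(−rT) = 0.933742
E₀ = V₀·N(d₁) − D·e^(−rT)·N(d₂)
   = 155.6248·0.937541 − 78.8914·0.933742·0.822945 = 85.282928
B₀ = V₀ − E₀ = 155.6248 − 85.282928 = 70.341872
e^(−λT) = (B₀·e^(rT)/D − 0.4)/(1 − 0.4) = (70.3419·1.070960/78.8914 − 0.4)/0.6 = 0.92483182
λ = −ln(0.92483182)/2.9297 = 0.026673

B0=70.3419 lambda=0.0267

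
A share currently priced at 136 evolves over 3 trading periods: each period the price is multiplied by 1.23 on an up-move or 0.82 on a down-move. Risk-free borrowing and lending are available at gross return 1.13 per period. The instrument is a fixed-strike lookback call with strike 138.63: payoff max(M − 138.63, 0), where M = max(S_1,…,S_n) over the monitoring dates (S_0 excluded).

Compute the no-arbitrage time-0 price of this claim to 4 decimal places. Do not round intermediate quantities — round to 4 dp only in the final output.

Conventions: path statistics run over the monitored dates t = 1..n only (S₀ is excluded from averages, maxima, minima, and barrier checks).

Set p* = 0.7561 (from d < R < u); the path-dependent value is the discounted p*-expectation over all price paths.
Enumerate all 2^3 = 8 price paths (U = up ×1.23, D = down ×0.82); each path with k up-moves has probability p*^k·(1−p*)^(3−k).
DDD: M=111.5200, payoff=0.0000, prob=0.014509
UDD: M=167.2800, payoff=28.6500, prob=0.044979
DUD: M=137.1696, payoff=0.0000, prob=0.044979
UUD: M=205.7544, payoff=67.1244, prob=0.139435
DDU: M=112.4791, payoff=0.0000, prob=0.044979
UDU: M=168.7186, payoff=30.0886, prob=0.139435
DUU: M=168.7186, payoff=30.0886, prob=0.139435
UUU: M=253.0779, payoff=114.4479, prob=0.432249
Price = Σ prob·payoff / R^3 = 68.508891 / 1.442897 = 47.4801

price = 47.4801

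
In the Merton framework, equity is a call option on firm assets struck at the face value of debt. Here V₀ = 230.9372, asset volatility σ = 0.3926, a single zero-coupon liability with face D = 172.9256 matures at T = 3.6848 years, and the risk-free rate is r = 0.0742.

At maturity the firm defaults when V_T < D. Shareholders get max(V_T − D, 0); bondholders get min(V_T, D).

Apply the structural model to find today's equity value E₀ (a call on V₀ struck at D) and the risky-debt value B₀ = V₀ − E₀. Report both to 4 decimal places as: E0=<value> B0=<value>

E0=116.0161 B0=114.9211

Equity is a call on the firm's assets struck at D = 172.9256:
d₁ = [ln(V₀/D) + (r + σ²/2)T] / (σ√T)
   = [ln(230.9372/172.9256) + (0.0742 + 0.5·0.3926²)·3.6848] / (0.3926·√3.6848)
   = [0.289284 + 0.557390] / 0.753628 = 1.123464
d₂ = d₁ − σ√T = 1.123464 − 0.753628 = 0.369836
N(d₁) = 0.869380,  N(d₂) = 0.644248,  e^(−rT) = 0.760779
E₀ = V₀·N(d₁) − D·e^(−rT)·N(d₂)
   = 230.9372·0.869380 − 172.9256·0.760779·0.644248 = 116.016090
B₀ = V₀ − E₀ = 230.9372 − 116.016090 = 114.921110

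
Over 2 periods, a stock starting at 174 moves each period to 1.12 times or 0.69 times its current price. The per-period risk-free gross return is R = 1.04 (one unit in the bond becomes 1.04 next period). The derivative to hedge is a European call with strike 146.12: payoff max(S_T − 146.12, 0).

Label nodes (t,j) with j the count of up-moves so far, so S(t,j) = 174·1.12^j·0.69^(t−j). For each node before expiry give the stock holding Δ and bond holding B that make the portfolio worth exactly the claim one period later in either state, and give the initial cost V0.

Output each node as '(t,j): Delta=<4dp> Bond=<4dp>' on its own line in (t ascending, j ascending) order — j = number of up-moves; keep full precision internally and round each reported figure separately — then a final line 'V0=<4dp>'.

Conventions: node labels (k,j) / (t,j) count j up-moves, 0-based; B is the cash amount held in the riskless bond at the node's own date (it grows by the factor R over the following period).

(0,0): Delta=0.7547 Bond=-87.1211
(1,0): Delta=0.0000 Bond=0.0000
(1,1): Delta=0.8609 Bond=-111.3159
V0=44.1919

Under the risk-neutral measure, an up-move has probability p* = (R−d)/(u−d) = 0.8140 and values discount at R = 1.04.
Payoffs at expiry: V(2,0)=0.0000, V(2,1)=0.0000, V(2,2)=72.1456
Node (1,0) S=120.0600: V=(p*·0.0000+(1−p*)·0.0000)/1.04=0.0000; Δ=(0.0000−0.0000)/(134.4672−82.8414)=0.0000; B=V−Δ·S=0.0000
Node (1,1) S=194.8800: V=(p*·72.1456+(1−p*)·0.0000)/1.04=56.4646; Δ=(72.1456−0.0000)/(218.2656−134.4672)=0.8609; B=V−Δ·S=-111.3159
Node (0,0) S=174.0000: V=(p*·56.4646+(1−p*)·0.0000)/1.04=44.1919; Δ=(56.4646−0.0000)/(194.8800−120.0600)=0.7547; B=V−Δ·S=-87.1211
Check: Δ(0,0)·S0 + B(0,0) = 44.1919 = V0.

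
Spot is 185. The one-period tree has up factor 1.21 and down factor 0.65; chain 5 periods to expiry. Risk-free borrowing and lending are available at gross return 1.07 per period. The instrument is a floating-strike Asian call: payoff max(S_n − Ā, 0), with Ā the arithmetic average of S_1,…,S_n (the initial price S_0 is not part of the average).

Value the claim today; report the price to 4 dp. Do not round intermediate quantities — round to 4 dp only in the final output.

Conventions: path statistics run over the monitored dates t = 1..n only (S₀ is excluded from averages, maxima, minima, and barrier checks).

price = 33.5275

With p* = (R−d)/(u−d) = 0.7500, sum probability × payoff across the paths and divide by R^5.
Enumerate all 2^5 = 32 price paths (U = up ×1.21, D = down ×0.65); each path with k up-moves has probability p*^k·(1−p*)^(5−k).
DDDDD: Ā=60.7414, payoff=0.0000, prob=0.000977
UDDDD: Ā=113.0725, payoff=0.0000, prob=0.002930
DUDDD: Ā=92.3525, payoff=0.0000, prob=0.002930
UUDDD: Ā=171.9178, payoff=0.0000, prob=0.008789
DDUDD: Ā=78.8845, payoff=0.0000, prob=0.002930
UDUDD: Ā=146.8466, payoff=0.0000, prob=0.008789
DUUDD: Ā=126.1266, payoff=0.0000, prob=0.008789
UUUDD: Ā=234.7894, payoff=0.0000, prob=0.026367
DDDUD: Ā=70.1303, payoff=0.0000, prob=0.002930
UDDUD: Ā=130.5503, payoff=0.0000, prob=0.008789
DUDUD: Ā=109.8303, payoff=0.0000, prob=0.008789
UUDUD: Ā=204.4533, payoff=0.0000, prob=0.026367
DDUUD: Ā=96.3623, payoff=0.0000, prob=0.008789
UDUUD: Ā=179.3821, payoff=0.0000, prob=0.026367
DUUUD: Ā=158.6621, payoff=0.0000, prob=0.026367
UUUUD: Ā=295.3556, payoff=0.0000, prob=0.079102
DDDDU: Ā=64.4401, payoff=0.0000, prob=0.002930
UDDDU: Ā=119.9577, payoff=0.0000, prob=0.008789
DUDDU: Ā=99.2377, payoff=0.0000, prob=0.008789
UUDDU: Ā=184.7348, payoff=0.0000, prob=0.026367
DDUDU: Ā=85.7697, payoff=0.0000, prob=0.008789
UDUDU: Ā=159.6636, payoff=0.0000, prob=0.026367
DUUDU: Ā=138.9436, payoff=0.0000, prob=0.026367
UUUDU: Ā=258.6488, payoff=0.0000, prob=0.079102
DDDUU: Ā=77.0155, payoff=0.0000, prob=0.008789
UDDUU: Ā=143.3673, payoff=0.0000, prob=0.026367
DUDUU: Ā=122.6473, payoff=15.8223, prob=0.026367
UUDUU: Ā=228.3127, payoff=29.4539, prob=0.079102
DDUUU: Ā=109.1793, payoff=29.2903, prob=0.026367
UDUUU: Ā=203.2415, payoff=54.5251, prob=0.079102
DUUUU: Ā=182.5215, payoff=75.2451, prob=0.079102
UUUUU: Ā=339.7707, payoff=140.0716, prob=0.237305
Price = Σ prob·payoff / R^5 = 47.024026 / 1.402552 = 33.5275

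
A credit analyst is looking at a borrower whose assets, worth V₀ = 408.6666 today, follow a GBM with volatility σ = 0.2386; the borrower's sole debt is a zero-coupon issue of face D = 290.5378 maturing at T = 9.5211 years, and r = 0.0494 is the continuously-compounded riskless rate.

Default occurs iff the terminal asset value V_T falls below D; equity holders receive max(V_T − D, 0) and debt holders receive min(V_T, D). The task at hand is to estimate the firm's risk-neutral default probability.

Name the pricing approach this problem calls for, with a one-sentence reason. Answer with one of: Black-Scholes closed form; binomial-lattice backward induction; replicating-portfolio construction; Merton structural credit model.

framework: Merton structural credit model

Key observation: with the firm-asset dynamics (V₀ = 408.6666) and a single zero-coupon liability of face 290.5378 given, debt value, spread, and default probability all derive from the option view of the balance sheet.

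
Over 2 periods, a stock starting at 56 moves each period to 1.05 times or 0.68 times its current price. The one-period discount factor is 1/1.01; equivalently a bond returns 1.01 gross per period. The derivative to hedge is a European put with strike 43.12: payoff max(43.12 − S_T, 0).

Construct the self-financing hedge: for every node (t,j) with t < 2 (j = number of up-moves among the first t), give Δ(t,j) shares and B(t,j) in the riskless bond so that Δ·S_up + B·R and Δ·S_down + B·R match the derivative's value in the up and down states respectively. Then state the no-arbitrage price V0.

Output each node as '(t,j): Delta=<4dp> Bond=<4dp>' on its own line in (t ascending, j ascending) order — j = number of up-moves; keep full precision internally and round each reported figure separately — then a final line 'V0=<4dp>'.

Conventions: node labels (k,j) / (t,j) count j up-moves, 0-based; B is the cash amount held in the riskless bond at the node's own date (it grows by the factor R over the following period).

(0,0): Delta=-0.2064 Bond=12.3507
(1,0): Delta=-1.0000 Bond=42.6931
(1,1): Delta=-0.1441 Bond=8.8113
V0=0.7902

The replicating-portfolio and risk-neutral prices coincide; use p* = (1.01−0.68)/(1.05−0.68) = 0.8919 for the latter.
At maturity the claim pays: V(2,0)=17.2256, V(2,1)=3.1360, V(2,2)=0.0000
  t=1,j=0: stock 38.0800 → up 39.9840 (V=3.1360), down 25.8944 (V=17.2256). Price 4.6131; hedge Δ=-1.0000, bond B=42.6931.
  t=1,j=1: stock 58.8000 → up 61.7400 (V=0.0000), down 39.9840 (V=3.1360). Price 0.3357; hedge Δ=-0.1441, bond B=8.8113.
  t=0,j=0: stock 56.0000 → up 58.8000 (V=0.3357), down 38.0800 (V=4.6131). Price 0.7902; hedge Δ=-0.2064, bond B=12.3507.
As a check, the time-0 holding Δ(0,0)·S0 + B(0,0) comes to 0.7902 — exactly V0.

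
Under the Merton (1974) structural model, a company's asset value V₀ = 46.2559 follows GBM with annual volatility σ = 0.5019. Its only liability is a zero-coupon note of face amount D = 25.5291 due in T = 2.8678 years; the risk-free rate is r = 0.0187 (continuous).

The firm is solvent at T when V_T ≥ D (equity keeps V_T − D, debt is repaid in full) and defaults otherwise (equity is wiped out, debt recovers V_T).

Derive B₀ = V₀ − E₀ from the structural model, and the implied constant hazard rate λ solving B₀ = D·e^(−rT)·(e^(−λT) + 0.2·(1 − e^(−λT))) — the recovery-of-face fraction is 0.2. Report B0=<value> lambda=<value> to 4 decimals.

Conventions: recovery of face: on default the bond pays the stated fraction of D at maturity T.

With assets at 46.2559 and a single debt payment of 25.5291 at 2.8678 years:
d₁ = [ln(V₀/D) + (r + σ²/2)T] / (σ√T)
   = [ln(46.2559/25.5291) + (0.0187 + 0.5·0.5019²)·2.8678] / (0.5019·√2.8678)
   = [0.594370 + 0.414832] / 0.849947 = 1.187372
d₂ = d₁ − σ√T = 1.187372 − 0.849947 = 0.337425
N(d₁) = 0.882459,  N(d₂) = 0.632102,  e^(−rT) = 0.947785
E₀ = V₀·N(d₁) − D·e^(−rT)·N(d₂)
   = 46.2559·0.882459 − 25.5291·0.947785·0.632102 = 25.524565
B₀ = V₀ − E₀ = 46.2559 − 25.524565 = 20.731335
e^(−λT) = (B₀·e^(rT)/D − 0.2)/(1 − 0.2) = (20.7313·1.055092/25.5291 − 0.2)/0.8 = 0.82100458
λ = −ln(0.82100458)/2.8678 = 0.068773

B0=20.7313 lambda=0.0688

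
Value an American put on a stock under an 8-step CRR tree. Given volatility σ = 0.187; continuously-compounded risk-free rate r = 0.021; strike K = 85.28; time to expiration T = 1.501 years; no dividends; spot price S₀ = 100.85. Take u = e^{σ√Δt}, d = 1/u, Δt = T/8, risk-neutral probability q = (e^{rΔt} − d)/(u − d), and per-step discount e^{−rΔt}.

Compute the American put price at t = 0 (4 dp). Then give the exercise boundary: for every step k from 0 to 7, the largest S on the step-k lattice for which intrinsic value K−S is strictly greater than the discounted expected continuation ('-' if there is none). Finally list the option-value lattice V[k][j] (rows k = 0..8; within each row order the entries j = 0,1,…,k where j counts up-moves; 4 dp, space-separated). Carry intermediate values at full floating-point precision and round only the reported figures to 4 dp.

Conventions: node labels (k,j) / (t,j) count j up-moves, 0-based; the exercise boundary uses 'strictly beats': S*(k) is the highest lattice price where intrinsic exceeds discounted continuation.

Δt=0.18762, u=1.08437, d=0.92219, q=0.50410, disc=e^(-rΔt)=0.99607
k=8 terminal: V=max(K-S,0) → 32.5264 23.2491 12.3403 0.0000 0.0000 0.0000 0.0000 0.0000 0.0000
k=7: j=0 S=57.2045 intr=28.0755 cont=27.7402 V=28.0755[EX]; j=1 S=67.2645 intr=18.0155 cont=17.6802 V=18.0155[EX]; j=2 S=79.0937 intr=6.1863 cont=6.0955 V=6.1863[EX]; j=3 S=93.0032 intr=0.0000 cont=0.0000 V=0.0000[hold]; j=4 S=109.3588 intr=0.0000 cont=0.0000 V=0.0000[hold]; j=5 S=128.5908 intr=0.0000 cont=0.0000 V=0.0000[hold]; j=6 S=151.2049 intr=0.0000 cont=0.0000 V=0.0000[hold]; j=7 S=177.7960 intr=0.0000 cont=0.0000 V=0.0000[hold]  S*(7)=79.0937
k=6: j=0 S=62.0309 intr=23.2491 cont=22.9138 V=23.2491[EX]; j=1 S=72.9397 intr=12.3403 cont=12.0050 V=12.3403[EX]; j=2 S=85.7669 intr=0.0000 cont=3.0557 V=3.0557[hold]; j=3 S=100.8500 intr=0.0000 cont=0.0000 V=0.0000[hold]; j=4 S=118.5856 intr=0.0000 cont=0.0000 V=0.0000[hold]; j=5 S=139.4402 intr=0.0000 cont=0.0000 V=0.0000[hold]; j=6 S=163.9623 intr=0.0000 cont=0.0000 V=0.0000[hold]  S*(6)=72.9397
k=5: j=0 S=67.2645 intr=18.0155 cont=17.6802 V=18.0155[EX]; j=1 S=79.0937 intr=6.1863 cont=7.6298 V=7.6298[hold]; j=2 S=93.0032 intr=0.0000 cont=1.5094 V=1.5094[hold]; j=3 S=109.3588 intr=0.0000 cont=0.0000 V=0.0000[hold]; j=4 S=128.5908 intr=0.0000 cont=0.0000 V=0.0000[hold]; j=5 S=151.2049 intr=0.0000 cont=0.0000 V=0.0000[hold]  S*(5)=67.2645
k=4: j=0 S=72.9397 intr=12.3403 cont=12.7298 V=12.7298[hold]; j=1 S=85.7669 intr=0.0000 cont=4.5266 V=4.5266[hold]; j=2 S=100.8500 intr=0.0000 cont=0.7455 V=0.7455[hold]; j=3 S=118.5856 intr=0.0000 cont=0.0000 V=0.0000[hold]; j=4 S=139.4402 intr=0.0000 cont=0.0000 V=0.0000[hold]  S*(4)=-
k=3: j=0 S=79.0937 intr=6.1863 cont=8.5607 V=8.5607[hold]; j=1 S=93.0032 intr=0.0000 cont=2.6102 V=2.6102[hold]; j=2 S=109.3588 intr=0.0000 cont=0.3683 V=0.3683[hold]; j=3 S=128.5908 intr=0.0000 cont=0.0000 V=0.0000[hold]  S*(3)=-
k=2: j=0 S=85.7669 intr=0.0000 cont=5.5392 V=5.5392[hold]; j=1 S=100.8500 intr=0.0000 cont=1.4742 V=1.4742[hold]; j=2 S=118.5856 intr=0.0000 cont=0.1819 V=0.1819[hold]  S*(2)=-
k=1: j=0 S=93.0032 intr=0.0000 cont=3.4763 V=3.4763[hold]; j=1 S=109.3588 intr=0.0000 cont=0.8195 V=0.8195[hold]  S*(1)=-
k=0: j=0 S=100.8500 intr=0.0000 cont=2.1286 V=2.1286[hold]  S*(0)=-

price = 2.1286
boundary = - - - - - 67.2645 72.9397 79.0937
tree:
2.1286
3.4763 0.8195
5.5392 1.4742 0.1819
8.5607 2.6102 0.3683 0.0000
12.7298 4.5266 0.7455 0.0000 0.0000
18.0155 7.6298 1.5094 0.0000 0.0000 0.0000
23.2491 12.3403 3.0557 0.0000 0.0000 0.0000 0.0000
28.0755 18.0155 6.1863 0.0000 0.0000 0.0000 0.0000 0.0000
32.5264 23.2491 12.3403 0.0000 0.0000 0.0000 0.0000 0.0000 0.0000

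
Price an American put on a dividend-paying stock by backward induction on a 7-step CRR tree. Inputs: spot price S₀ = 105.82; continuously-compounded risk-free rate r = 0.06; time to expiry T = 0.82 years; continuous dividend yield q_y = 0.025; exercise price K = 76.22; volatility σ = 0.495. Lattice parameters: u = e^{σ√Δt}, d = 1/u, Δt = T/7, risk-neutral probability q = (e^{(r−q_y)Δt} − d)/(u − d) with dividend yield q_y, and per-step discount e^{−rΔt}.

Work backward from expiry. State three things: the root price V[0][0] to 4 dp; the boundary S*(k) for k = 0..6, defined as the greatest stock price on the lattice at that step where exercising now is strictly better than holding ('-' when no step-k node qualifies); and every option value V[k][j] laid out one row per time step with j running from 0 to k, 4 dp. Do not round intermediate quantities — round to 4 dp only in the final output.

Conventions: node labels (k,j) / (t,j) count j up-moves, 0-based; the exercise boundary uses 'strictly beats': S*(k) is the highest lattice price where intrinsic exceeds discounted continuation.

price = 5.0286
boundary = - - - - - 45.3605 53.7349
tree:
5.0286
7.6952 2.0949
11.4896 3.5288 0.5082
16.6424 5.8473 0.9653 0.0000
23.2090 9.4818 1.8335 0.0000 0.0000
30.8595 14.9239 3.4826 0.0000 0.0000 0.0000
37.9287 22.4851 6.6150 0.0000 0.0000 0.0000 0.0000
43.8962 30.8595 12.5648 0.0000 0.0000 0.0000 0.0000 0.0000

Δt=0.11714  u=1.18462  d=0.84415  q=0.46981  discount=0.99300
step 7 (expiry): payoffs max(K−S,0) = 43.8962 30.8595 12.5648 0.0000 0.0000 0.0000 0.0000 0.0000
step 6: (k=6,j=0): S=38.2913, K−S=37.9287, hold=37.5068 ⇒ V=37.9287 exercise | (k=6,j=1): S=53.7349, K−S=22.4851, hold=22.1084 ⇒ V=22.4851 exercise | (k=6,j=2): S=75.4070, K−S=0.8130, hold=6.6150 ⇒ V=6.6150 continue | (k=6,j=3): S=105.8200, K−S=0.0000, hold=0.0000 ⇒ V=0.0000 continue | (k=6,j=4): S=148.4990, K−S=0.0000, hold=0.0000 ⇒ V=0.0000 continue | (k=6,j=5): S=208.3912, K−S=0.0000, hold=0.0000 ⇒ V=0.0000 continue | (k=6,j=6): S=292.4389, K−S=0.0000, hold=0.0000 ⇒ V=0.0000 continue  boundary S*=53.7349
step 5: (k=5,j=0): S=45.3605, K−S=30.8595, hold=30.4583 ⇒ V=30.8595 exercise | (k=5,j=1): S=63.6552, K−S=12.5648, hold=14.9239 ⇒ V=14.9239 continue | (k=5,j=2): S=89.3285, K−S=0.0000, hold=3.4826 ⇒ V=3.4826 continue | (k=5,j=3): S=125.3562, K−S=0.0000, hold=0.0000 ⇒ V=0.0000 continue | (k=5,j=4): S=175.9144, K−S=0.0000, hold=0.0000 ⇒ V=0.0000 continue | (k=5,j=5): S=246.8637, K−S=0.0000, hold=0.0000 ⇒ V=0.0000 continue  boundary S*=45.3605
step 4: (k=4,j=0): S=53.7349, K−S=22.4851, hold=23.2090 ⇒ V=23.2090 continue | (k=4,j=1): S=75.4070, K−S=0.8130, hold=9.4818 ⇒ V=9.4818 continue | (k=4,j=2): S=105.8200, K−S=0.0000, hold=1.8335 ⇒ V=1.8335 continue | (k=4,j=3): S=148.4990, K−S=0.0000, hold=0.0000 ⇒ V=0.0000 continue | (k=4,j=4): S=208.3912, K−S=0.0000, hold=0.0000 ⇒ V=0.0000 continue  boundary S*=-
step 3: (k=3,j=0): S=63.6552, K−S=12.5648, hold=16.6424 ⇒ V=16.6424 continue | (k=3,j=1): S=89.3285, K−S=0.0000, hold=5.8473 ⇒ V=5.8473 continue | (k=3,j=2): S=125.3562, K−S=0.0000, hold=0.9653 ⇒ V=0.9653 continue | (k=3,j=3): S=175.9144, K−S=0.0000, hold=0.0000 ⇒ V=0.0000 continue  boundary S*=-
step 2: (k=2,j=0): S=75.4070, K−S=0.8130, hold=11.4896 ⇒ V=11.4896 continue | (k=2,j=1): S=105.8200, K−S=0.0000, hold=3.5288 ⇒ V=3.5288 continue | (k=2,j=2): S=148.4990, K−S=0.0000, hold=0.5082 ⇒ V=0.5082 continue  boundary S*=-
step 1: (k=1,j=0): S=89.3285, K−S=0.0000, hold=7.6952 ⇒ V=7.6952 continue | (k=1,j=1): S=125.3562, K−S=0.0000, hold=2.0949 ⇒ V=2.0949 continue  boundary S*=-
step 0: (k=0,j=0): S=105.8200, K−S=0.0000, hold=5.0286 ⇒ V=5.0286 continue  boundary S*=-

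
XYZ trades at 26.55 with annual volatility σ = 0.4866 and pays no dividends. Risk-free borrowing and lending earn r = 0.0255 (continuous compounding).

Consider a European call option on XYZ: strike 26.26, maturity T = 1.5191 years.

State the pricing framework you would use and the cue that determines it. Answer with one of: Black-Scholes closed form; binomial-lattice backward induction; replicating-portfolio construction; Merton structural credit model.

Key observation: the instrument is a plain European call (strike 26.26) on a lognormal asset; the exact continuous-time formula applies directly.

framework: Black-Scholes closed form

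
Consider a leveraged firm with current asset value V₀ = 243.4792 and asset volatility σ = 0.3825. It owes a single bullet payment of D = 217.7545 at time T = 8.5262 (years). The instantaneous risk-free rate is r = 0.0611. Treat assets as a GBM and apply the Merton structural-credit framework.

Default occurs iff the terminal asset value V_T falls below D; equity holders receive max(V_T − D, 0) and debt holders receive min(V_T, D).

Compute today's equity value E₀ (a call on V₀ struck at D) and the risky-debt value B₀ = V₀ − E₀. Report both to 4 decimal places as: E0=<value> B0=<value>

Work the structural quantities from V₀ = 243.4792 against face 217.7545:
d₁ = [ln(V₀/D) + (r + σ²/2)T] / (σ√T)
   = [ln(243.4792/217.7545) + (0.0611 + 0.5·0.3825²)·8.5262] / (0.3825·√8.5262)
   = [0.111663 + 1.144669] / 1.116887 = 1.124852
d₂ = d₁ − σ√T = 1.124852 − 1.116887 = 0.007965
N(d₁) = 0.869674,  N(d₂) = 0.503177,  e^(−rT) = 0.593956
E₀ = V₀·N(d₁) − D·e^(−rT)·N(d₂)
   = 243.4792·0.869674 − 217.7545·0.593956·0.503177 = 146.668337
B₀ = V₀ − E₀ = 243.4792 − 146.668337 = 96.810863

E0=146.6683 B0=96.8109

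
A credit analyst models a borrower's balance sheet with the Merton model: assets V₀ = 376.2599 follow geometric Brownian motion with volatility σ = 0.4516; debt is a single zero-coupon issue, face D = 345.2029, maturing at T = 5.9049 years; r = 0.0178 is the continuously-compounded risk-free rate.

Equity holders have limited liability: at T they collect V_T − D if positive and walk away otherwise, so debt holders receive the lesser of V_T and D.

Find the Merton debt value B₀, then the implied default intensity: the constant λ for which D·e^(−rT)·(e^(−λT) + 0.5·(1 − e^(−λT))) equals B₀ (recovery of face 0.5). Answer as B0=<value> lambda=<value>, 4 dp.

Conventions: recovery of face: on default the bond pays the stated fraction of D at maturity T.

B0=198.3883 lambda=0.2175

Apply the equity-as-call identities (strike 345.2029, horizon 5.9049 years):
d₁ = [ln(V₀/D) + (r + σ²/2)T] / (σ√T)
   = [ln(376.2599/345.2029) + (0.0178 + 0.5·0.4516²)·5.9049] / (0.4516·√5.9049)
   = [0.086148 + 0.707237] / 1.097388 = 0.722976
d₂ = d₁ − σ√T = 0.722976 − 1.097388 = -0.374412
N(d₁) = 0.765153,  N(d₂) = 0.354049,  e^(−rT) = 0.900228
E₀ = V₀·N(d₁) − D·e^(−rT)·N(d₂)
   = 376.2599·0.765153 − 345.2029·0.900228·0.354049 = 177.871569
B₀ = V₀ − E₀ = 376.2599 − 177.871569 = 198.388331
e^(−λT) = (B₀·e^(rT)/D − 0.5)/(1 − 0.5) = (198.3883·1.110830/345.2029 − 0.5)/0.5 = 0.27678891
λ = −ln(0.27678891)/5.9049 = 0.217531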